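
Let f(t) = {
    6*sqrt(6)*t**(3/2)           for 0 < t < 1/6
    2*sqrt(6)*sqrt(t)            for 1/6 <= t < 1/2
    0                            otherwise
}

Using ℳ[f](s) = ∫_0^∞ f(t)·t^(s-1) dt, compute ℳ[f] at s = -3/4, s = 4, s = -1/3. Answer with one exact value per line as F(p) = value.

F(-3/4) = 4*6**(3/4)*(7 - 2*3**(3/4))/3
F(4) = -13/64152 + sqrt(3)/36
F(-1/3) = 6**(1/3)*(-78/7 + 12*3**(1/6))

reversing the common scale on t: 3*sqrt(3)*t**(3/2) on [0, 1/3); 2*sqrt(3)*sqrt(t) on [1/3, 1)
peel off the common scale on t: t**(3/2) on [0, 1); 2*sqrt(t) on [1, 3)
along the cuts 1/6, ℳ[f](s) splits into 2 integrals
[0, 1/6) adds the kernel integral of 6*sqrt(6)*t**(3/2)
over [1/6, 1/2), the kernel integral of 2*sqrt(6)*sqrt(t) enters the sum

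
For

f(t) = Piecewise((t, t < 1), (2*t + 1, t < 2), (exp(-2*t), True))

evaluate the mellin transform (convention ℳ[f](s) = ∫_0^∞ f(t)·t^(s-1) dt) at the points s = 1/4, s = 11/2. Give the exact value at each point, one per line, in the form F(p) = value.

F(1/4) = -24/5 + 2**(3/4)*uppergamma(1/4, 4)/2 + 36*2**(1/4)/5
F(11/2) = (sqrt(2)*(135135*sqrt(pi)*exp(4)*erfc(2) + 9266972)/292864 + (-98304 + 7471104*sqrt(2))*exp(4)/292864)*exp(-4)

summing 3 kernel integrals split by 1, 2 yields ℳ[f](s)
the [0, 1) slice contributes ∫ t·t^(s-1) dt
piece [1, 2): integrate (2*t + 1) against the kernel
on [2, ∞): add ∫ exp(-2*t)·t^(s-1) dt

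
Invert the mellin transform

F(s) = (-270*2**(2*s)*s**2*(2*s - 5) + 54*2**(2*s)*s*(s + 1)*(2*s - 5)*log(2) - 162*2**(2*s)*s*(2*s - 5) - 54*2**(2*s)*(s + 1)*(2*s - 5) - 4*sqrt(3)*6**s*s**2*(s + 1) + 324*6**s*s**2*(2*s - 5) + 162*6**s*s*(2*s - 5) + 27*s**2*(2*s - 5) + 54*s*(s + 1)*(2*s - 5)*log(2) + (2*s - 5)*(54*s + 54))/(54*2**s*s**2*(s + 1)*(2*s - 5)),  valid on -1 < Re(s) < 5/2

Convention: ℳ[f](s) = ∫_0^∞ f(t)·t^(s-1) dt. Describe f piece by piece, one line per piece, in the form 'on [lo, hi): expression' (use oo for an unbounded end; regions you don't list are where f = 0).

on [0, 1/2): t
on [1/2, 2): log(t)
on [2, 3): t + 3
on [3, oo): t**(-5/2)

integrate the 4 segments split at 1/2, 2, 3, then add the results
on [0, 1/2): add ∫ t·t^(s-1) dt
segment [1/2, 2) carries log(t); integrate it
∫ (t + 3)·t^(s-1) over [2, 3)
[3, ∞) adds the kernel integral of t**(-5/2)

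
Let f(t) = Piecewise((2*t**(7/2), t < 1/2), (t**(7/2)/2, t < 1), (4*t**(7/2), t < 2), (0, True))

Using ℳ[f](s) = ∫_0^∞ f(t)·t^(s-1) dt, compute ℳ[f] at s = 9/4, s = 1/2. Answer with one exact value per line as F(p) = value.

breakpoints 1/2, 1: one integral from each of the 3 segments
on [0, 1/2): add ∫ 2*t**(7/2)·t^(s-1) dt
over [1/2, 1), the kernel integral of t**(7/2)/2 enters the sum
on [1, 2) integrate f = 4*t**(7/2) against the kernel

F(9/4) = -14/23 + 3*2**(1/4)/736 + 512*2**(3/4)/23
F(1/2) = 1939/128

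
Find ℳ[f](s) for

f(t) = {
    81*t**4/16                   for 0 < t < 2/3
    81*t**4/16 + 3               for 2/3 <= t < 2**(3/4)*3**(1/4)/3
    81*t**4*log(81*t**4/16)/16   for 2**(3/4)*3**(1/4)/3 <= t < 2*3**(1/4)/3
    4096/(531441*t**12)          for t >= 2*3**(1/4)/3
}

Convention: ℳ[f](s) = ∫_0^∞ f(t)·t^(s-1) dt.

undo the common scale on t: t**4 on [0, 1); t**4 + 3 on [1, 2**(3/4)*3**(1/4)/2); t**4*log(t**4) on [2**(3/4)*3**(1/4)/2, 3**(1/4)); …
invert the power substitution to get t**2 on [0, 1); t**2 + 3 on [1, sqrt(6)/2); t**2*log(t**2) on [sqrt(6)/2, sqrt(3)); …
the power substitution comes off first: t on [0, 1); t + 3 on [1, 3/2); t*log(t) on [3/2, 3); …
decompose at 2/3, 2**(3/4)*3**(1/4)/3, 2*3**(1/4)/3; ℳ[f](s) sums the 4 pieces' integrals
piece [0, 2/3): integrate 81*t**4/16 against the kernel
∫ over [2/3, 2**(3/4)*3**(1/4)/3) of (81*t**4/16 + 3)·t^(s-1) joins the sum
[2**(3/4)*3**(1/4)/3, 2*3**(1/4)/3) adds the kernel integral of 81*t**4*log(81*t**4/16)/16
segment 2*3**(1/4)/3 to ∞ holds 4096/(531441*t**12); add its integral

(-81*2**(s/4)*s*(s/4 - 3)*(s**2/16 + s/2 + 1)/2 - 162*2**(s/4)*(s/4 - 3)*(s**2/16 + s/2 + 1) - 81*3**(s/4)*s**2*(s/4 - 3)*(s/4 + 1)*log(3)/16 + 81*3**(s/4)*s**2*(s/4 - 3)*(s/4 + 1)*log(2)/16 - 81*3**(s/4)*s*(s/4 - 3)*(s/4 + 1)*log(3)/4 + 81*3**(s/4)*s*(s/4 - 3)*(s/4 + 1)*log(2)/4 + 81*3**(s/4)*s*(s/4 - 3)*(s/4 + 1)/4 + 243*3**(s/4)*s*(s/4 - 3)*(s**2/16 + s/2 + 1)/4 + 162*3**(s/4)*(s/4 - 3)*(s**2/16 + s/2 + 1) + 81*6**(s/4)*s**2*(s/4 - 3)*(s/4 + 1)*log(3)/8 - 81*6**(s/4)*s*(s/4 - 3)*(s/4 + 1)/2 + 81*6**(s/4)*s*(s/4 - 3)*(s/4 + 1)*log(3)/2 - 6**(s/4)*s*(s/4 + 1)*(s**2/16 + s/2 + 1)/2)/(54*2**(s/4)*(3/2)**s*s*(s/4 - 3)*(s/4 + 1)*(s**2/16 + s/2 + 1))
  -4 < Re(s) < 12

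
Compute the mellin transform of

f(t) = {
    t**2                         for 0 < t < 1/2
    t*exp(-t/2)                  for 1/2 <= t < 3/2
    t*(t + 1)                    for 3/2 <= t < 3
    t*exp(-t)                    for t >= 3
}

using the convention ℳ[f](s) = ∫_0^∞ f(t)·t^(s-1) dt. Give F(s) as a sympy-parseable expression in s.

(8*2**(2*s)*(s + 1)*(s + 2)*uppergamma(s + 1, 1/4) - 8*2**(2*s)*(s + 1)*(s + 2)*uppergamma(s + 1, 3/4) + 4*2**s*(s + 1)*(s + 2)*uppergamma(s + 1, 3) - 15*3**s*(s + 1) - 6*3**s + 48*6**s*(s + 1) + 12*6**s + s + 1)/(4*2**s*(s + 1)*(s + 2))
  Re(s) > -2

undo the shared t-power: t on [0, 1/2); exp(-t/2) on [1/2, 3/2); t + 1 on [3/2, 3); …
f breaks at 1/2, 3/2, 3 into 4 integrals to sum
the [0, 1/2) slice contributes ∫ t**2·t^(s-1) dt
on [1/2, 3/2) integrate f = t*exp(-t/2) against the kernel
between 3/2 and 3 the integrand is t*(t + 1)·t^(s-1)
on [3, ∞) integrate f = t*exp(-t) against the kernel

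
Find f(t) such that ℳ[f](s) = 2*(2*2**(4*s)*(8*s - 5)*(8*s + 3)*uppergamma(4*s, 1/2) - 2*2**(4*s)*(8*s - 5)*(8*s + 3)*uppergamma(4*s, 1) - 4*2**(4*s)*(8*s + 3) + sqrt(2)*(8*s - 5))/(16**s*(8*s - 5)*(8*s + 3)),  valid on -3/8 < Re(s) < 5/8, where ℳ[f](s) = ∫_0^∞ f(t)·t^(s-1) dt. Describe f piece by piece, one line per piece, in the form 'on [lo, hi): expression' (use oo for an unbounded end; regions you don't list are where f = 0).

invert the power substitution to get t**(3/4) on [0, 1/4); exp(-sqrt(t)) on [1/4, 1); t**(-5/4) on [1, ∞)
remove the power substitution first: t**(3/2) on [0, 1/2); exp(-t) on [1/2, 1); t**(-5/2) on [1, ∞)
along the cuts 1/16, 1, ℳ[f](s) splits into 3 integrals
segment 0 to 1/16 holds t**(3/8); add its integral
∫ over [1/16, 1) of exp(-t**(1/4))·t^(s-1) joins the sum
segment [1, ∞) carries t**(-5/8); integrate it

on [0, 1/16): t**(3/8)
on [1/16, 1): exp(-t**(1/4))
on [1, oo): t**(-5/8)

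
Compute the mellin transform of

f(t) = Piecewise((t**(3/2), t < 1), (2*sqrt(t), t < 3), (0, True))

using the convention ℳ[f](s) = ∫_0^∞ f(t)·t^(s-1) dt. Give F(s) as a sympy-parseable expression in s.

treat the 2 regions marked off by 1 separately and sum
∫ t**(3/2)·t^(s-1) over [0, 1)
segment 1 to 3 holds 2*sqrt(t); add its integral

(4*sqrt(3)*3**s*(2*s + 3) - 4*s - 10)/((2*s + 1)*(2*s + 3))
  Re(s) > -3/2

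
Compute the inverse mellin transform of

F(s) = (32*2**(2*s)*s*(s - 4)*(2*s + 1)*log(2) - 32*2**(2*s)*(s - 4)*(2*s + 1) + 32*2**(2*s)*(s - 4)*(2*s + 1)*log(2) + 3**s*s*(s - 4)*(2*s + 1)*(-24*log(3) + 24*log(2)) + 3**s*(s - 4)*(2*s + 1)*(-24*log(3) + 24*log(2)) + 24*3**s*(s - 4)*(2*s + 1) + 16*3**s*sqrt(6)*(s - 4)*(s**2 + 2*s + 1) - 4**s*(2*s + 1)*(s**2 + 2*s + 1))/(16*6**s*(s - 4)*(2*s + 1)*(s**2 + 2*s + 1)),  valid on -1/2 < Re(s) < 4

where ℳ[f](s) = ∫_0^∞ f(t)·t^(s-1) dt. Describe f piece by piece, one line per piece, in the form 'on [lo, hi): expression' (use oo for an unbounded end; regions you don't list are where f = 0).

on [0, 1/2): sqrt(3)*sqrt(t)
on [1/2, 2/3): 3*t*log(3*t)
on [2/3, oo): 1/(81*t**4)

strip the common scale on t: sqrt(t) on [0, 3/2); t*log(t) on [3/2, 2); t**(-4) on [2, ∞)
f breaks at 1/2, 2/3 into 3 integrals to sum
the [0, 1/2) slice contributes ∫ sqrt(3)*sqrt(t)·t^(s-1) dt
∫ over [1/2, 2/3) of 3*t*log(3*t)·t^(s-1) joins the sum
piece [2/3, ∞): integrate 1/(81*t**4) against the kernel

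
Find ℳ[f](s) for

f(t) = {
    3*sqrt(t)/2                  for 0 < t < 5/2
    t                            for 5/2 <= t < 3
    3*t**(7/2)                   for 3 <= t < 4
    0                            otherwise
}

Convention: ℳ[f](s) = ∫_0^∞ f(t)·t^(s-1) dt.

treat the 3 regions marked off by 5/2, 3 separately and sum
∫ over [0, 5/2) of 3*sqrt(t)/2·t^(s-1) joins the sum
∫ t·t^(s-1) over [5/2, 3)
for t in [3, 4): the term is ∫ 3*t**(7/2)·t^(s-1)

(1536*2**(2*s)*(s + 1)*(2*s + 1) + 6*3**s*(2*s + 1)*(2*s + 7) - 324*3**(s + 1/2)*(s + 1)*(2*s + 1) - 5*(5/2)**s*(2*s + 1)*(2*s + 7) + 6*(5/2)**(s + 1/2)*(s + 1)*(2*s + 7))/(2*(s + 1)*(2*s + 1)*(2*s + 7))
  Re(s) > -1/2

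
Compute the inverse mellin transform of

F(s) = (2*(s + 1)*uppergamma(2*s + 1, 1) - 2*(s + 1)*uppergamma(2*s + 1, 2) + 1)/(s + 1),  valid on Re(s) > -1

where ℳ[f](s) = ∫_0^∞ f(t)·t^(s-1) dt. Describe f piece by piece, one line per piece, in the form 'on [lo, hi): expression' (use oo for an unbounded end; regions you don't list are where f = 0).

on [0, 1): t
on [1, 4): sqrt(t)*exp(-sqrt(t))

the shared t-power comes off first: sqrt(t) on [0, 1); exp(-sqrt(t)) on [1, 4)
remove the power substitution first: t on [0, 1); exp(-t) on [1, 2)
split f at 1: ℳ[f](s) collects 2 kernel integrals
segment [0, 1) carries t; integrate it
∫ sqrt(t)*exp(-sqrt(t))·t^(s-1) over [1, 4)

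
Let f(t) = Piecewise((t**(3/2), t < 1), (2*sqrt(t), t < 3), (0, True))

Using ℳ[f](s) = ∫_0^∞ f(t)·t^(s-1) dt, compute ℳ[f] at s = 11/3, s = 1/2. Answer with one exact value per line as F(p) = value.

F(11/3) = -222/775 + 972*3**(1/6)/25
F(1/2) = 9/2

breakpoints 1: one integral from each of the 2 segments
segment [0, 1) carries t**(3/2); integrate it
on [1, 3): add ∫ 2*sqrt(t)·t^(s-1) dt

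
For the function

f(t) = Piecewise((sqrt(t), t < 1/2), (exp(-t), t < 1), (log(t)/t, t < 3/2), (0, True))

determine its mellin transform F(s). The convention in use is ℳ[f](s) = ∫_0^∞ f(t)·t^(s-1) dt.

(3*2**s*(2*s + 1)*(s**2 - 2*s + 1)*uppergamma(s, 1/2) - 3*2**s*(2*s + 1)*(s**2 - 2*s + 1)*uppergamma(s, 1) + 3*2**s*(2*s + 1) + 3**s*s*(2*s + 1)*(-2*log(2) + 2*log(3)) - 2*3**s*(2*s + 1) + 3**s*(2*s + 1)*(-2*log(3) + 2*log(2)) + 3*sqrt(2)*(s**2 - 2*s + 1))/(3*2**s*(2*s + 1)*(s**2 - 2*s + 1))
  Re(s) > -1/2

f breaks at 1/2, 1 into 3 integrals to sum
∫ sqrt(t)·t^(s-1) over [0, 1/2)
piece [1/2, 1): integrate exp(-t) against the kernel
segment [1, 3/2) carries log(t)/t; integrate it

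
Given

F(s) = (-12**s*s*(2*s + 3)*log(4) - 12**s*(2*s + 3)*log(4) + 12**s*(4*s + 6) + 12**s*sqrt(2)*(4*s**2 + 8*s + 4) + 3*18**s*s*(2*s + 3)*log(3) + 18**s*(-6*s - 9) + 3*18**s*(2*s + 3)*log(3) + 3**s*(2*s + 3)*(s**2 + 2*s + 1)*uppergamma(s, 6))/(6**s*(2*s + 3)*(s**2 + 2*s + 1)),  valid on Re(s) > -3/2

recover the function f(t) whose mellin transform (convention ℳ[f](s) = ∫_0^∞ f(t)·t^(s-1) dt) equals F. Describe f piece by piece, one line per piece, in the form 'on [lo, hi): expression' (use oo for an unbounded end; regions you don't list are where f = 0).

on [0, 2): t**(3/2)
on [2, 3): t*log(t)
on [3, oo): exp(-2*t)

linearity at 2, 3 turns ℳ[f](s) into 3 summed integrals
∫ t**(3/2)·t^(s-1) over [0, 2)
segment [2, 3) carries t*log(t); integrate it
the [3, ∞) slice contributes ∫ exp(-2*t)·t^(s-1) dt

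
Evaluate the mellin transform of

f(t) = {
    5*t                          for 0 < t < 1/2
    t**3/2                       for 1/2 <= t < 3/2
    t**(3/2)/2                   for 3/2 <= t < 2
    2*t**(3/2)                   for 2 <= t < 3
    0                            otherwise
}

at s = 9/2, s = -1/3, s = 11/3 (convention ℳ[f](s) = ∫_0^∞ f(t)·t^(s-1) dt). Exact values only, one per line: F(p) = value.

integrate the 4 segments split at 1/2, 3/2, 2, then add the results
piece [0, 1/2): integrate 5*t against the kernel
for t in [1/2, 3/2): the term is ∫ t**3/2·t^(s-1)
∫ t**(3/2)/2·t^(s-1) over [3/2, 2)
between 2 and 3 the integrand is 2*t**(3/2)·t^(s-1)

F(9/2) = 589*sqrt(2)/42240 + 729*sqrt(6)/1280 + 57869/256
F(-1/3) = -18*2**(1/6)/7 - 9*2**(5/6)*3**(1/6)/28 + 27*2**(1/3)*3**(2/3)/128 + 477*2**(1/3)/128 + 36*3**(1/6)/7
F(11/3) = -288*2**(1/6)/31 - 729*2**(5/6)*3**(1/6)/1984 + 1179*2**(1/3)/35840 + 2187*2**(1/3)*3**(2/3)/5120 + 2916*3**(1/6)/31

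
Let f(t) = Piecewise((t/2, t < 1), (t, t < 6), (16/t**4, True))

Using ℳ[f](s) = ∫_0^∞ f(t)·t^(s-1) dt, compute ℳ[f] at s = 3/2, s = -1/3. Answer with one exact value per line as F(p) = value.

F(3/2) = -1/5 + 1948*sqrt(6)/135
F(-1/3) = -3/4 + 1580*6**(2/3)/1053

undo the common scale on t: t on [0, 1/2); 2*t on [1/2, 3); t**(-4) on [3, ∞)
breakpoints 1, 6: one integral from each of the 3 segments
∫ t/2·t^(s-1) over [0, 1)
over [1, 6), the kernel integral of t enters the sum
∫ over [6, ∞) of 16/t**4·t^(s-1) joins the sum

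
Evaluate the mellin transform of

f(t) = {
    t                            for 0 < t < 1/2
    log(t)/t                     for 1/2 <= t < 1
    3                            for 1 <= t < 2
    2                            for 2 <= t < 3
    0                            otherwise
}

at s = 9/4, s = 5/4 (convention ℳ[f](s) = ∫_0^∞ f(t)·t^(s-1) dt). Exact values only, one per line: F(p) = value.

slice at 1/2, 1, 2, transform all 4 pieces, and sum them
on [0, 1/2) integrate f = t against the kernel
segment [1/2, 1) carries log(t)/t; integrate it
over [1, 2), the kernel integral of 3 enters the sum
∫ over [2, 3) of 2·t^(s-1) joins the sum

F(9/4) = 2**(3/4)*(-11544*2**(1/4) + 2340*log(2) + 2097 + 10400*sqrt(2) + 46800*6**(1/4))/11700
F(5/4) = 2**(3/4)*(-828*2**(1/4) + 72*sqrt(2) + 180*log(2) + 216*6**(1/4) + 725)/90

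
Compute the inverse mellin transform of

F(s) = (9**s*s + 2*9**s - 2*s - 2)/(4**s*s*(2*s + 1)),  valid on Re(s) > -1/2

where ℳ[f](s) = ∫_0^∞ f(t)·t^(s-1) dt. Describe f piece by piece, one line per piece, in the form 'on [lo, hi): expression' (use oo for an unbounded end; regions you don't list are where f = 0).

remove the power substitution first: t on [0, 1/2); 2 - t on [1/2, 3/2)
breakpoints 1/4: one integral from each of the 2 segments
segment [0, 1/4) carries sqrt(t); integrate it
the [1/4, 9/4) slice contributes ∫ (2 - sqrt(t))·t^(s-1) dt

on [0, 1/4): sqrt(t)
on [1/4, 9/4): 2 - sqrt(t)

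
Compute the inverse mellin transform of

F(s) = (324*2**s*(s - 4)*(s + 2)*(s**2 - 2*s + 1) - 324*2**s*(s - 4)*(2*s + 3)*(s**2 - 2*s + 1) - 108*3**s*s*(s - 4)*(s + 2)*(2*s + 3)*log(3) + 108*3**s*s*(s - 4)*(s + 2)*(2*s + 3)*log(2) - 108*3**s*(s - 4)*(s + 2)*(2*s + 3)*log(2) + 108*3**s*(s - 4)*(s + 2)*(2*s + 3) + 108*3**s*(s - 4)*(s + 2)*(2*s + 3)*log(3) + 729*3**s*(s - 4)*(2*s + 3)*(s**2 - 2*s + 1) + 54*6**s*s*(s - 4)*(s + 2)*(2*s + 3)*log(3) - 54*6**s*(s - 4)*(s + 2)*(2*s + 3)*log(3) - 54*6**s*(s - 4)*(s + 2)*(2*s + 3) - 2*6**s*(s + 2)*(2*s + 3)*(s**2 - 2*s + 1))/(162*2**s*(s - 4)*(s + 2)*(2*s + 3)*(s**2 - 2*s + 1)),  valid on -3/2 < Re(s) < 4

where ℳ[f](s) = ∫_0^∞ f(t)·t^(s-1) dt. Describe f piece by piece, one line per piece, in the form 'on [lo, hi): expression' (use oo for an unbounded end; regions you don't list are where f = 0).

treat the 4 regions marked off by 1, 3/2, 3 separately and sum
∫ over [0, 1) of t**(3/2)·t^(s-1) joins the sum
segment [1, 3/2) carries 2*t**2; integrate it
∫ over [3/2, 3) of log(t)/t·t^(s-1) joins the sum
[3, ∞) adds the kernel integral of t**(-4)

on [0, 1): t**(3/2)
on [1, 3/2): 2*t**2
on [3/2, 3): log(t)/t
on [3, oo): t**(-4)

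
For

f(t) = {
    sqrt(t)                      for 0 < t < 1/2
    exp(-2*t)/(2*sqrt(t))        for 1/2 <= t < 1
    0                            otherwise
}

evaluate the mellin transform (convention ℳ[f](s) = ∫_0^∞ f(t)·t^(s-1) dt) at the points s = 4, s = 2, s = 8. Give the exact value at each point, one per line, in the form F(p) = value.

F(4) = sqrt(2)*(-918*sqrt(2) + (-135*sqrt(pi)*erfc(sqrt(2)) + 16 + 135*sqrt(pi)*erfc(1))*exp(2) + 522*E)*exp(-2)/2304
F(2) = sqrt(2)*(-10*sqrt(2) + 10*E + (-5*sqrt(pi)*erfc(sqrt(2)) + 5*sqrt(pi)*erfc(1) + 4)*exp(2))*exp(-2)/80
F(8) = sqrt(2)*(-20258662*sqrt(2) + (-2297295*sqrt(pi)*erfc(sqrt(2)) + 256 + 2297295*sqrt(pi)*erfc(1))*exp(2) + 9327050*E)*exp(-2)/1114112

back out the shared t-power: 1 on [0, 1/2); exp(-2*t)/(2*t) on [1/2, 1)
undo the common scale on t: 1 on [0, 1); exp(-t)/t on [1, 2)
strip the shared t-power: t on [0, 1); exp(-t) on [1, 2)
cuts at 1/2: linearity sums the 2 kernel integrals
segment 0 to 1/2 holds sqrt(t); add its integral
∫ over [1/2, 1) of exp(-2*t)/(2*sqrt(t))·t^(s-1) joins the sum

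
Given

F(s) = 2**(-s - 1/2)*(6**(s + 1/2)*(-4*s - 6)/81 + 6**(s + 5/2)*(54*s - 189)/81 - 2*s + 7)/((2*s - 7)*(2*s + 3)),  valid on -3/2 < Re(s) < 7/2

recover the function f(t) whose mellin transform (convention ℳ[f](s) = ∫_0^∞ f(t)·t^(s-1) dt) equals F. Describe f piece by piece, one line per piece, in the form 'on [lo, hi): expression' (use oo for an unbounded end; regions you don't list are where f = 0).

strip the shared t-power: t on [0, 1/2); 2*t on [1/2, 3); t**(-4) on [3, ∞)
the 3 pieces separated at 1/2, 3 each add one integral
over [0, 1/2), the kernel integral of t**(3/2) enters the sum
on [1/2, 3): add ∫ 2*t**(3/2)·t^(s-1) dt
between 3 and ∞ the integrand is t**(-7/2)·t^(s-1)

on [0, 1/2): t**(3/2)
on [1/2, 3): 2*t**(3/2)
on [3, oo): t**(-7/2)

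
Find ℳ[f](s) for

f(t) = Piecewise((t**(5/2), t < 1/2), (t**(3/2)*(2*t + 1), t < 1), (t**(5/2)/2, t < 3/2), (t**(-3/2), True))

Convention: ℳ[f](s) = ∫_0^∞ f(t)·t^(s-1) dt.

back out the shared t-power: t**(3/2) on [0, 1/2); sqrt(t)*(2*t + 1) on [1/2, 1); t**(3/2)/2 on [1, 3/2); …
peel off the shared t-power: t on [0, 1/2); 2*t + 1 on [1/2, 1); t/2 on [1, 3/2); …
integrate the 4 segments split at 1/2, 1, 3/2, then add the results
∫ t**(5/2)·t^(s-1) over [0, 1/2)
on [1/2, 1) integrate f = t**(3/2)*(2*t + 1) against the kernel
piece [1, 3/2): integrate t**(5/2)/2 against the kernel
the [3/2, ∞) slice contributes ∫ t**(-3/2)·t^(s-1) dt

(1440*2**s*s**2 + 576*2**s*s - 4104*2**s + 196*3**s*sqrt(6)*s**2 - 512*3**s*sqrt(6)*s - 1209*3**s*sqrt(6) - 216*sqrt(2)*s**2 - 144*sqrt(2)*s + 702*sqrt(2))/(72*2**s*(8*s**3 + 20*s**2 - 18*s - 45))
  -5/2 < Re(s) < 3/2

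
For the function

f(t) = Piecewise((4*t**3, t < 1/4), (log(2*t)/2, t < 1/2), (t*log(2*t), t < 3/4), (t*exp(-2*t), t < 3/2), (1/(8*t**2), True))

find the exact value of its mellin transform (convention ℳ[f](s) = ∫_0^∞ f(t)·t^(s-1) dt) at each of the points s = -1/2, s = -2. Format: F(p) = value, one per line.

remove the shared t-power first: 4*t**2 on [0, 1/4); log(2*t)/(2*t) on [1/4, 1/2); log(2*t) on [1/2, 3/4); …
peel off the common scale on t: t**2 on [0, 1/2); log(t)/t on [1/2, 1); log(t) on [1, 3/2); …
cuts at 1/4, 1/2, 3/4, 3/2: linearity sums the 5 kernel integrals
segment 0 to 1/4 holds 4*t**3; add its integral
on [1/4, 1/2): add ∫ log(2*t)/2·t^(s-1) dt
∫ over [1/2, 3/4) of t*log(2*t)·t^(s-1) joins the sum
for t in [3/4, 3/2): the term is ∫ t*exp(-2*t)·t^(s-1)
∫ over [3/2, ∞) of 1/(8*t**2)·t^(s-1) joins the sum

F(-1/2) = -2*sqrt(3) + log(2**(-2 - sqrt(3))*3**(sqrt(3))) - sqrt(2)*sqrt(pi)*erfc(sqrt(3))/2 + sqrt(6)/135 + sqrt(2)*sqrt(pi)*erfc(sqrt(6)/2)/2 + 81/20
F(-2) = -8*log(2)/3 - 4*log(3)/3 - 2*expint(2, 3)/3 + 4*expint(2, 3/2)/3 + 257/81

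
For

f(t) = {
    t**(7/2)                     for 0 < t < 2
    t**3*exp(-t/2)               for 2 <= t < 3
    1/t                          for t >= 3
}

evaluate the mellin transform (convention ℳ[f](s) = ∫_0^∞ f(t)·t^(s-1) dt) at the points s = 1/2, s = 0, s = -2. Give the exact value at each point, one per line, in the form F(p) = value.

F(1/2) = -78*sqrt(3)*exp(-3/2) - 15*sqrt(2)*sqrt(pi)*erfc(sqrt(6)/2) + 2*sqrt(3)/3 + 4 + 15*sqrt(2)*sqrt(pi)*erfc(1) + 58*sqrt(2)*exp(-1)
F(0) = -58*exp(-3/2) + 1/3 + 16*sqrt(2)/7 + 40*exp(-1)
F(-2) = -2*exp(-3/2) + 1/81 + 2*exp(-1) + 4*sqrt(2)/3

strip the shared t-power: t**(3/2) on [0, 2); t*exp(-t/2) on [2, 3); t**(-3) on [3, ∞)
peel off the shared t-power: sqrt(t) on [0, 2); exp(-t/2) on [2, 3); t**(-4) on [3, ∞)
cuts at 2, 3: linearity sums the 3 kernel integrals
for t in [0, 2): the term is ∫ t**(7/2)·t^(s-1)
for t in [2, 3): the term is ∫ t**3*exp(-t/2)·t^(s-1)
piece [3, ∞): integrate 1/t against the kernel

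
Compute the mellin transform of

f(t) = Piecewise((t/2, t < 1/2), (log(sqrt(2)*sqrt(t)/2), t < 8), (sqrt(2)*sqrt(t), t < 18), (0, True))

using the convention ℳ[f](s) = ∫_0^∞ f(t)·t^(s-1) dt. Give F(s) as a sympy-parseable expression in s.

(-32*2**(4*s)*s**2*(s + 1) + 4*2**(4*s)*s*(s + 1)*(2*s + 1)*log(2) - 2*2**(4*s)*(s + 1)*(2*s + 1) + 48*6**(2*s)*s**2*(s + 1) + s**2*(2*s + 1) + 4*s*(s + 1)*(2*s + 1)*log(2) + 2*(s + 1)*(2*s + 1))/(4*2**s*s**2*(s + 1)*(2*s + 1))
  Re(s) > -1

back out the common scale on t: t on [0, 1/4); log(sqrt(t)) on [1/4, 4); 2*sqrt(t) on [4, 9)
undo the power substitution: t**2 on [0, 1/2); log(t) on [1/2, 2); 2*t on [2, 3)
integrate the 3 segments split at 1/2, 8, then add the results
segment 0 to 1/2 holds t/2; add its integral
[1/2, 8) adds the kernel integral of log(sqrt(2)*sqrt(t)/2)
for t in [8, 18): the term is ∫ sqrt(2)*sqrt(t)·t^(s-1)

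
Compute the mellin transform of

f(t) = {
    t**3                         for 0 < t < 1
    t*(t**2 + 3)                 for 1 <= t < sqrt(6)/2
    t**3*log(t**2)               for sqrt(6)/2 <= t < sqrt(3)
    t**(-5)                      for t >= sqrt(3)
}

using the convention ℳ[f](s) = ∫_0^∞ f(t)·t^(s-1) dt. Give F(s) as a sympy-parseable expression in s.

2**(-s/2 - 1/2)*(-162*2**(s/2 + 1/2)*(s/2 - 5/2)*(s/2 + 1/2)*(s + (s/2 + 1/2)**2 + 2) - 162*2**(s/2 + 1/2)*(s/2 - 5/2)*(s + (s/2 + 1/2)**2 + 2) - 81*3**(s/2 + 1/2)*(s/2 - 5/2)*(s/2 + 1/2)**2*(s/2 + 3/2)*log(3) + 81*3**(s/2 + 1/2)*(s/2 - 5/2)*(s/2 + 1/2)**2*(s/2 + 3/2)*log(2) - 81*3**(s/2 + 1/2)*(s/2 - 5/2)*(s/2 + 1/2)*(s/2 + 3/2)*log(3) + 81*3**(s/2 + 1/2)*(s/2 - 5/2)*(s/2 + 1/2)*(s/2 + 3/2)*log(2) + 81*3**(s/2 + 1/2)*(s/2 - 5/2)*(s/2 + 1/2)*(s/2 + 3/2) + 243*3**(s/2 + 1/2)*(s/2 - 5/2)*(s/2 + 1/2)*(s + (s/2 + 1/2)**2 + 2) + 162*3**(s/2 + 1/2)*(s/2 - 5/2)*(s + (s/2 + 1/2)**2 + 2) + 162*6**(s/2 + 1/2)*(s/2 - 5/2)*(s/2 + 1/2)**2*(s/2 + 3/2)*log(3) - 162*6**(s/2 + 1/2)*(s/2 - 5/2)*(s/2 + 1/2)*(s/2 + 3/2) + 162*6**(s/2 + 1/2)*(s/2 - 5/2)*(s/2 + 1/2)*(s/2 + 3/2)*log(3) - 2*6**(s/2 + 1/2)*(s/2 + 1/2)*(s/2 + 3/2)*(s + (s/2 + 1/2)**2 + 2))/(108*(s/2 - 5/2)*(s/2 + 1/2)*(s/2 + 3/2)*(s + (s/2 + 1/2)**2 + 2))
  -3 < Re(s) < 5

reversing the power substitution: t**(3/2) on [0, 1); sqrt(t)*(t + 3) on [1, 3/2); t**(3/2)*log(t) on [3/2, 3); …
invert the shared t-power to get t on [0, 1); t + 3 on [1, 3/2); t*log(t) on [3/2, 3); …
decompose at 1, sqrt(6)/2, sqrt(3); ℳ[f](s) sums the 4 pieces' integrals
∫ t**3·t^(s-1) over [0, 1)
over [1, sqrt(6)/2), the kernel integral of t*(t**2 + 3) enters the sum
the [sqrt(6)/2, sqrt(3)) slice contributes ∫ t**3*log(t**2)·t^(s-1) dt
for t in [sqrt(3), ∞): the term is ∫ t**(-5)·t^(s-1)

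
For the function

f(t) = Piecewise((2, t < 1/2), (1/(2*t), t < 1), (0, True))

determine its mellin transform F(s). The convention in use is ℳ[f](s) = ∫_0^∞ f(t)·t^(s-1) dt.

(2**s*s + 2*s - 4)/(2*2**s*s*(s - 1))
  Re(s) > 0

reversing the shared t-power: 2*t on [0, 1/2); 1/2 on [1/2, 1)
remove the common scale on t first: t on [0, 1); 1/2 on [1, 2)
the 2 pieces separated at 1/2 each add one integral
on [0, 1/2): add ∫ 2·t^(s-1) dt
for t in [1/2, 1): the term is ∫ 1/(2*t)·t^(s-1)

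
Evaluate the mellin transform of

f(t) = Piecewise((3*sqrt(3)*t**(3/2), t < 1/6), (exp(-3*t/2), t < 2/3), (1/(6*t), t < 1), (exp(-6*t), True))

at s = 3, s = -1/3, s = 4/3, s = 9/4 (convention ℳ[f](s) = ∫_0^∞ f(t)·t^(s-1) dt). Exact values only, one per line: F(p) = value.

back out the common scale on t: t**(3/2) on [0, 1/2); exp(-t/2) on [1/2, 2); 1/(2*t) on [2, 3); …
summing 4 kernel integrals split by 1/6, 2/3, 1 yields ℳ[f](s)
between 0 and 1/6 the integrand is 3*sqrt(3)*t**(3/2)·t^(s-1)
on [1/6, 2/3): add ∫ exp(-3*t/2)·t^(s-1) dt
on [2/3, 1) integrate f = 1/(6*t) against the kernel
[1, ∞) adds the kernel integral of exp(-6*t)

F(3) = -40*exp(-1)/27 + sqrt(2)/3888 + 25*exp(-6)/108 + 5/108 + 41*exp(-1/4)/54
F(-1/3) = -12**(1/3)*uppergamma(-1/3, 1)/2 - 1/8 + 6**(1/3)*uppergamma(-1/3, 6) + 3*12**(1/3)/32 + 3*2**(5/6)*3**(1/3)/14 + 12**(1/3)*uppergamma(-1/3, 1/4)/2
F(4/3) = -18**(1/3)/6 - 2*18**(1/3)*uppergamma(4/3, 1)/9 + 6**(2/3)*uppergamma(4/3, 6)/36 + 2**(1/6)*3**(2/3)/204 + 2*18**(1/3)*uppergamma(4/3, 1/4)/9 + 1/2
F(9/4) = -4*2**(1/4)*3**(3/4)*uppergamma(9/4, 1)/27 - 47*2**(1/4)*3**(3/4)/1620 + 6**(3/4)*uppergamma(9/4, 6)/216 + 2/15 + 4*2**(1/4)*3**(3/4)*uppergamma(9/4, 1/4)/27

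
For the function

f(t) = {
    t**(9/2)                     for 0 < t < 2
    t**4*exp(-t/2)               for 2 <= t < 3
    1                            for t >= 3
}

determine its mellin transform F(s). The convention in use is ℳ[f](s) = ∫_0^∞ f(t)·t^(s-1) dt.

(2**(s + 4)*s*(2*s + 9)*uppergamma(s + 4, 1) - 2**(s + 4)*s*(2*s + 9)*uppergamma(s + 4, 3/2) + 2**(s + 11/2)*s + 3**s*(-2*s - 9))/(s*(2*s + 9))
  -9/2 < Re(s) < 0

strip the shared t-power: t**(5/2) on [0, 2); t**2*exp(-t/2) on [2, 3); t**(-2) on [3, ∞)
the shared t-power comes off first: sqrt(t) on [0, 2); exp(-t/2) on [2, 3); t**(-4) on [3, ∞)
treat the 3 regions marked off by 2, 3 separately and sum
between 0 and 2 the integrand is t**(9/2)·t^(s-1)
segment [2, 3) carries t**4*exp(-t/2); integrate it
piece [3, ∞): integrate 1 against the kernel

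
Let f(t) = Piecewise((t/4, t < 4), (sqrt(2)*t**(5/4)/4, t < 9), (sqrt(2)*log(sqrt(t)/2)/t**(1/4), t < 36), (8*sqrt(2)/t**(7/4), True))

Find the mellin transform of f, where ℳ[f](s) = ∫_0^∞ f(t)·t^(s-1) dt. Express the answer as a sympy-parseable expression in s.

strip the power substitution: t**2/4 on [0, 2); sqrt(2)*t**(5/2)/4 on [2, 3); sqrt(2)*log(t/2)/sqrt(t) on [3, 6); …
peel off the common scale on t: t**2 on [0, 1); 2*t**(5/2) on [1, 3/2); log(t)/sqrt(t) on [3/2, 3); …
remove the shared t-power first: t**(3/2) on [0, 1); 2*t**2 on [1, 3/2); log(t)/t on [3/2, 3); …
breakpoints 4, 9, 36: one integral from each of the 4 segments
segment 0 to 4 holds t/4; add its integral
between 4 and 9 the integrand is sqrt(2)*t**(5/4)/4·t^(s-1)
over [9, 36), the kernel integral of sqrt(2)*log(sqrt(t)/2)/t**(1/4) enters the sum
segment 36 to ∞ holds 8*sqrt(2)/t**(7/4); add its integral

2**(2*s)*2**(-2*s - 1/2)*(324*2**(2*s + 1/2)*(-4*s + (2*s + 1/2)**2)*(2*s - 7/2)*(2*s + 5/2) - 324*2**(2*s + 1/2)*(-4*s + (2*s + 1/2)**2)*(2*s - 7/2)*(4*s + 4) + 729*3**(2*s + 1/2)*(-4*s + (2*s + 1/2)**2)*(2*s - 7/2)*(4*s + 4) - 108*3**(2*s + 1/2)*(2*s - 7/2)*(2*s + 1/2)*(2*s + 5/2)*(4*s + 4)*log(3) + 108*3**(2*s + 1/2)*(2*s - 7/2)*(2*s + 1/2)*(2*s + 5/2)*(4*s + 4)*log(2) - 108*3**(2*s + 1/2)*(2*s - 7/2)*(2*s + 5/2)*(4*s + 4)*log(2) + 108*3**(2*s + 1/2)*(2*s - 7/2)*(2*s + 5/2)*(4*s + 4) + 108*3**(2*s + 1/2)*(2*s - 7/2)*(2*s + 5/2)*(4*s + 4)*log(3) - 2*6**(2*s + 1/2)*(-4*s + (2*s + 1/2)**2)*(2*s + 5/2)*(4*s + 4) + 54*6**(2*s + 1/2)*(2*s - 7/2)*(2*s + 1/2)*(2*s + 5/2)*(4*s + 4)*log(3) - 54*6**(2*s + 1/2)*(2*s - 7/2)*(2*s + 5/2)*(4*s + 4)*log(3) - 54*6**(2*s + 1/2)*(2*s - 7/2)*(2*s + 5/2)*(4*s + 4))/(81*(-4*s + (2*s + 1/2)**2)*(2*s - 7/2)*(2*s + 5/2)*(4*s + 4))
  -1 < Re(s) < 7/4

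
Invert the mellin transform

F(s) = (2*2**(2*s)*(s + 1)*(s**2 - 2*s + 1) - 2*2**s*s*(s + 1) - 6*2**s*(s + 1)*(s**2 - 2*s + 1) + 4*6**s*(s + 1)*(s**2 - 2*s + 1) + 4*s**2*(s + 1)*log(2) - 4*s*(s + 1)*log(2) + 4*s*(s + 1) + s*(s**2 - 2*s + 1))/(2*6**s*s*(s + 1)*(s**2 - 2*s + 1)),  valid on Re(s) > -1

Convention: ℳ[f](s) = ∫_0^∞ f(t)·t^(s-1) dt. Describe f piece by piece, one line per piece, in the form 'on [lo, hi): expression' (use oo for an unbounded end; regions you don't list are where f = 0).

peel off the common scale on t: t on [0, 1/2); log(t)/t on [1/2, 1); 3 on [1, 2); …
f breaks at 1/6, 1/3, 2/3 into 4 integrals to sum
segment 0 to 1/6 holds 3*t; add its integral
for t in [1/6, 1/3): the term is ∫ log(3*t)/(3*t)·t^(s-1)
the [1/3, 2/3) slice contributes ∫ 3·t^(s-1) dt
segment [2/3, 1) carries 2; integrate it

on [0, 1/6): 3*t
on [1/6, 1/3): log(3*t)/(3*t)
on [1/3, 2/3): 3
on [2/3, 1): 2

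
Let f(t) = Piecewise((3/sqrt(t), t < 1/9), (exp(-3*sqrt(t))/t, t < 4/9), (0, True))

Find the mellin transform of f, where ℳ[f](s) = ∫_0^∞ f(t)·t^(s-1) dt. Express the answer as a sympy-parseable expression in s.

2*3**(2 - 2*s)*((2*s - 1)*uppergamma(2*s - 2, 1) - (2*s - 1)*uppergamma(2*s - 2, 2) + 1)/(2*s - 1)
  Re(s) > 1/2

remove the shared t-power first: 3*sqrt(t) on [0, 1/9); exp(-3*sqrt(t)) on [1/9, 4/9)
the power substitution comes off first: 3*t on [0, 1/3); exp(-3*t) on [1/3, 2/3)
the common scale on t comes off first: t on [0, 1); exp(-t) on [1, 2)
slice at 1/9, transform all 2 pieces, and sum them
between 0 and 1/9 the integrand is 3/sqrt(t)·t^(s-1)
[1/9, 4/9) adds the kernel integral of exp(-3*sqrt(t))/t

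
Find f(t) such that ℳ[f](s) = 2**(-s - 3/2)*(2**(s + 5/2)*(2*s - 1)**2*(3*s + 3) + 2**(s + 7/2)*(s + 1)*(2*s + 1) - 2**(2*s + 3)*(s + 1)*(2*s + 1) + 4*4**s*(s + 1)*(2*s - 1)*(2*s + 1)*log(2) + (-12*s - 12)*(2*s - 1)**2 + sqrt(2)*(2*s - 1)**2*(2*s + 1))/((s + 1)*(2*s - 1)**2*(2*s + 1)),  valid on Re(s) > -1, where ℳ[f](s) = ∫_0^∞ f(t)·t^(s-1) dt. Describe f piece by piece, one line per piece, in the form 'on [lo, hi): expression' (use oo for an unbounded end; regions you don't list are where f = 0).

undo the shared t-power: sqrt(t) on [0, 1/2); 3 on [1/2, 1); log(t)/t on [1, 2)
the shared t-power comes off first: t**(3/2) on [0, 1/2); 3*t on [1/2, 1); log(t) on [1, 2)
slice at 1/2, 1, transform all 3 pieces, and sum them
the [0, 1/2) slice contributes ∫ t·t^(s-1) dt
over [1/2, 1), the kernel integral of 3*sqrt(t) enters the sum
between 1 and 2 the integrand is log(t)/sqrt(t)·t^(s-1)

on [0, 1/2): t
on [1/2, 1): 3*sqrt(t)
on [1, 2): log(t)/sqrt(t)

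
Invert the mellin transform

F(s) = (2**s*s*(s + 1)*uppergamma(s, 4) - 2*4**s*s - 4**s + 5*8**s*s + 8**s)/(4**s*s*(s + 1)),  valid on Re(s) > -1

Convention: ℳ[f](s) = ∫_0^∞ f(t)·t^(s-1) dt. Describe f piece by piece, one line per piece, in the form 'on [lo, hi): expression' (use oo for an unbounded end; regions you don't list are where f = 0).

linearity at 1, 2 turns ℳ[f](s) into 3 summed integrals
over [0, 1), the kernel integral of t enters the sum
over [1, 2), the kernel integral of (2*t + 1) enters the sum
segment [2, ∞) carries exp(-2*t); integrate it

on [0, 1): t
on [1, 2): 2*t + 1
on [2, oo): exp(-2*t)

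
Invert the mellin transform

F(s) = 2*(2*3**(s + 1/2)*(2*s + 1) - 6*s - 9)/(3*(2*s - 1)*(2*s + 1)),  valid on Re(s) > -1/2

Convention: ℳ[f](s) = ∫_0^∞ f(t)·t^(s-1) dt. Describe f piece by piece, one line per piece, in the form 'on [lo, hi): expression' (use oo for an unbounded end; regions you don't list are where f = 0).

on [0, 1): sqrt(t)
on [1, 3): 2/sqrt(t)

undo the shared t-power: t**(3/2) on [0, 1); 2*sqrt(t) on [1, 3)
cuts at 1: linearity sums the 2 kernel integrals
on [0, 1): add ∫ sqrt(t)·t^(s-1) dt
piece [1, 3): integrate 2/sqrt(t) against the kernel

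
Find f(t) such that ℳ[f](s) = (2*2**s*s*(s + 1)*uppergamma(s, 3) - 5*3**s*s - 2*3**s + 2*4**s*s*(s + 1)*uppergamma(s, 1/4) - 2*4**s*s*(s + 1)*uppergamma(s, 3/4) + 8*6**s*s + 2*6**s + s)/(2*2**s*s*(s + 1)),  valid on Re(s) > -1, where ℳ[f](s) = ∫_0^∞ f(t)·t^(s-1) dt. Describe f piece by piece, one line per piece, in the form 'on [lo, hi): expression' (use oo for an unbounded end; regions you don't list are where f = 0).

on [0, 1/2): t
on [1/2, 3/2): exp(-t/2)
on [3/2, 3): t + 1
on [3, oo): exp(-t)

split f at 1/2, 3/2, 3: ℳ[f](s) collects 4 kernel integrals
on [0, 1/2): add ∫ t·t^(s-1) dt
on [1/2, 3/2): add ∫ exp(-t/2)·t^(s-1) dt
for t in [3/2, 3): the term is ∫ (t + 1)·t^(s-1)
piece [3, ∞): integrate exp(-t) against the kernel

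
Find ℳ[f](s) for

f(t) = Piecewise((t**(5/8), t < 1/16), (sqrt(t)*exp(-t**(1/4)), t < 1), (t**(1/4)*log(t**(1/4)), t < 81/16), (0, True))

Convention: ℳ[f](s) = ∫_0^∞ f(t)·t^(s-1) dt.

the shared t-power comes off first: t**(1/8) on [0, 1/16); exp(-t**(1/4)) on [1/16, 1); log(t**(1/4))/t**(1/4) on [1, 81/16)
reversing the power substitution: t**(1/4) on [0, 1/4); exp(-sqrt(t)) on [1/4, 1); log(sqrt(t))/sqrt(t) on [1, 9/4)
strip the power substitution: sqrt(t) on [0, 1/2); exp(-t) on [1/2, 1); log(t)/t on [1, 3/2)
decompose at 1/16, 1; ℳ[f](s) sums the 3 pieces' integrals
on [0, 1/16) integrate f = t**(5/8) against the kernel
on [1/16, 1): add ∫ sqrt(t)*exp(-t**(1/4))·t^(s-1) dt
between 1 and 81/16 the integrand is t**(1/4)*log(t**(1/4))·t^(s-1)

(4*2**(4*s)*(8*s + 5)*(8*s - 4*(2*s + 1)**2 + 3)*uppergamma(4*s + 2, 1/2) - 4*2**(4*s)*(8*s + 5)*(8*s - 4*(2*s + 1)**2 + 3)*uppergamma(4*s + 2, 1) - 4*2**(4*s)*(8*s + 5) + 6*3**(4*s)*(8*s + 5) + 81**s*(2*s + 1)*(8*s + 5)*(-12*log(3) + 12*log(2)) + 81**s*(8*s + 5)*(-6*log(2) + 6*log(3)) + sqrt(2)*(8*s - 4*(2*s + 1)**2 + 3))/(16**s*(8*s + 5)*(8*s - 4*(2*s + 1)**2 + 3))
  Re(s) > -5/8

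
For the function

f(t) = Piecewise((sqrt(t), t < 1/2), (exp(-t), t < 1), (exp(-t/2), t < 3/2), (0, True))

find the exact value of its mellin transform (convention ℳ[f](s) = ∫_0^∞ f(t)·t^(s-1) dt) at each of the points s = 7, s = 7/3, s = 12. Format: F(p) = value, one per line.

linearity at 1/2, 1 turns ℳ[f](s) into 3 summed integrals
for t in [0, 1/2): the term is ∫ sqrt(t)·t^(s-1)
on [1/2, 1) integrate f = exp(-t) against the kernel
segment [1, 3/2) carries exp(-t/2); integrate it

F(7) = -6243201*exp(-3/4)/32 - 1957*exp(-1) + sqrt(2)/1920 + 9800517*exp(-1/2)/64
F(7/3) = -4*2**(1/3)*uppergamma(7/3, 3/4) - uppergamma(7/3, 1) + 3*2**(1/6)/68 + uppergamma(7/3, 1/2) + 4*2**(1/3)*uppergamma(7/3, 1/2)
F(12) = -354434904271143*exp(-3/4)/1024 - 108505112*exp(-1) + sqrt(2)/102400 + 552203144321471*exp(-1/2)/2048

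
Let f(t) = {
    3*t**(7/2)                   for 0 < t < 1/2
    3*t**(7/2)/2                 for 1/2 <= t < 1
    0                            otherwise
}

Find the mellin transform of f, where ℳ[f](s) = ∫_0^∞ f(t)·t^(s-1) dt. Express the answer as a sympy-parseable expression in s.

the 2 pieces separated at 1/2 each add one integral
on [0, 1/2) integrate f = 3*t**(7/2) against the kernel
the [1/2, 1) slice contributes ∫ 3*t**(7/2)/2·t^(s-1) dt

3*(2**(-s - 7/2) + 1)/(2*s + 7)
  Re(s) > -7/2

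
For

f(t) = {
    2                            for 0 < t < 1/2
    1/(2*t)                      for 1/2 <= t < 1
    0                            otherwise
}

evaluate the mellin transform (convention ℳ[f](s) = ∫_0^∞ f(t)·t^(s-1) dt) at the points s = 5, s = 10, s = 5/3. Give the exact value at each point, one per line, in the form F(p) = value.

F(5) = 83/640
F(10) = 641/11520
F(5/3) = 3/4 - 3*2**(1/3)/40

invert the shared t-power to get 2*t on [0, 1/2); 1/2 on [1/2, 1)
undo the common scale on t: t on [0, 1); 1/2 on [1, 2)
decompose at 1/2; ℳ[f](s) sums the 2 pieces' integrals
over [0, 1/2), the kernel integral of 2 enters the sum
segment [1/2, 1) carries 1/(2*t); integrate it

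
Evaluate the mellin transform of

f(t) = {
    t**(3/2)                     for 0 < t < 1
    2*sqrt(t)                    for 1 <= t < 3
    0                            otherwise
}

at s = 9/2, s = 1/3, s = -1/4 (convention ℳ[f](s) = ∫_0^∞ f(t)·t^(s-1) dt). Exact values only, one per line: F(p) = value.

integrate the 2 segments split at 1, then add the results
between 0 and 1 the integrand is t**(3/2)·t^(s-1)
segment [1, 3) carries 2*sqrt(t); integrate it

F(9/2) = 2909/30
F(1/3) = -102/55 + 12*3**(5/6)/5
F(-1/4) = -36/5 + 8*3**(1/4)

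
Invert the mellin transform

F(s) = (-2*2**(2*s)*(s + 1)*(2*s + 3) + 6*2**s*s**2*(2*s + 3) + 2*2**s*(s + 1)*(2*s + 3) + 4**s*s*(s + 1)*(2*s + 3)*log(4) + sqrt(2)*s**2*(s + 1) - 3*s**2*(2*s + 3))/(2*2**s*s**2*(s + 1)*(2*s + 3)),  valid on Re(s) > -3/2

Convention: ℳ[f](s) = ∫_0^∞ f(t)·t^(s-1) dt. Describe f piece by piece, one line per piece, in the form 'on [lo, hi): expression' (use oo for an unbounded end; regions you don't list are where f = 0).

on [0, 1/2): t**(3/2)
on [1/2, 1): 3*t
on [1, 2): log(t)

breakpoints 1/2, 1: one integral from each of the 3 segments
piece [0, 1/2): integrate t**(3/2) against the kernel
piece [1/2, 1): integrate 3*t against the kernel
the [1, 2) slice contributes ∫ log(t)·t^(s-1) dt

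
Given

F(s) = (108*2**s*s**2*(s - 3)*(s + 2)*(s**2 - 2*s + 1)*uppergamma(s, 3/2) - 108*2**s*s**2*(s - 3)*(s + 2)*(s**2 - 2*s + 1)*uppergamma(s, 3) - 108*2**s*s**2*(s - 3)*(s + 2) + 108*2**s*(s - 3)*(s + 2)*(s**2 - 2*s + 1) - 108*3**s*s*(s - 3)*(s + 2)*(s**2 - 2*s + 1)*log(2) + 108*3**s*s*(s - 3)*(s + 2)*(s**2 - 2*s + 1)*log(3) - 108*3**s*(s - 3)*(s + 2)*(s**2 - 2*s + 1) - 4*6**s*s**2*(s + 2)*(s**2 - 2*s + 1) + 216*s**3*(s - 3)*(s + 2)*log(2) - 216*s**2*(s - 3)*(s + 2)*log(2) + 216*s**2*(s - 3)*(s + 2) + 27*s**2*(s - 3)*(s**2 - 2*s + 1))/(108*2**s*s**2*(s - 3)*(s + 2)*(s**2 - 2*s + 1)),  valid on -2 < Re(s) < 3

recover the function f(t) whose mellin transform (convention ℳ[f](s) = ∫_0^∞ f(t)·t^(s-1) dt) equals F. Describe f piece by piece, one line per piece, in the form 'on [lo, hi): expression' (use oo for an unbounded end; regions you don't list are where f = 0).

split f at 1/2, 1, 3/2, 3: ℳ[f](s) collects 5 kernel integrals
segment 0 to 1/2 holds t**2; add its integral
[1/2, 1) adds the kernel integral of log(t)/t
segment [1, 3/2) carries log(t); integrate it
on [3/2, 3): add ∫ exp(-t)·t^(s-1) dt
[3, ∞) adds the kernel integral of t**(-3)

on [0, 1/2): t**2
on [1/2, 1): log(t)/t
on [1, 3/2): log(t)
on [3/2, 3): exp(-t)
on [3, oo): t**(-3)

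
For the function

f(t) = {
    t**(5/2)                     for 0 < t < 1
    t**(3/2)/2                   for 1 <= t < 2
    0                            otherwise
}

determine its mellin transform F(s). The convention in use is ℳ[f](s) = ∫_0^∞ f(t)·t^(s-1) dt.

(2**(s + 3/2)*(2*s + 5) + 2*s + 1)/((2*s + 3)*(2*s + 5))
  Re(s) > -5/2

the shared t-power comes off first: t**(3/2) on [0, 1); sqrt(t)/2 on [1, 2)
strip the shared t-power: t on [0, 1); 1/2 on [1, 2)
summing 2 kernel integrals split by 1 yields ℳ[f](s)
segment [0, 1) carries t**(5/2); integrate it
segment 1 to 2 holds t**(3/2)/2; add its integral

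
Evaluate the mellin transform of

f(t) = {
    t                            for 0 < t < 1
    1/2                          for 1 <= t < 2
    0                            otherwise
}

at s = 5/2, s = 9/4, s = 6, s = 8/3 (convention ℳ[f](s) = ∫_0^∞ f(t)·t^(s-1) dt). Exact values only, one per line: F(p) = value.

the 2 pieces separated at 1 each add one integral
[0, 1) adds the kernel integral of t
∫ 1/2·t^(s-1) over [1, 2)

F(5/2) = 3/35 + 4*sqrt(2)/5
F(9/4) = 10/117 + 8*2**(1/4)/9
F(6) = 151/28
F(8/3) = 15/176 + 3*2**(2/3)/4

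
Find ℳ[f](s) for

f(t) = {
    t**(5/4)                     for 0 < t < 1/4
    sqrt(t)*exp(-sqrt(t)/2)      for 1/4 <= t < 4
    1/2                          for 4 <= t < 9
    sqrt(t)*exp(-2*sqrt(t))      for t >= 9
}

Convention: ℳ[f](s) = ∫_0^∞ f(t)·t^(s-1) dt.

peel off the shared t-power: t**(3/4) on [0, 1/4); exp(-sqrt(t)/2) on [1/4, 4); 1/(2*sqrt(t)) on [4, 9); …
invert the power substitution to get t**(3/2) on [0, 1/2); exp(-t/2) on [1/2, 2); 1/(2*t) on [2, 3); …
summing 4 kernel integrals split by 1/4, 4, 9 yields ℳ[f](s)
over [0, 1/4), the kernel integral of t**(5/4) enters the sum
between 1/4 and 4 the integrand is sqrt(t)*exp(-sqrt(t)/2)·t^(s-1)
∫ 1/2·t^(s-1) over [4, 9)
on [9, ∞): add ∫ sqrt(t)*exp(-2*sqrt(t))·t^(s-1) dt

(1296**s*(4*s + 5)/2 + 36**s*s*(4*s + 5)*uppergamma(2*s + 1, 6) + sqrt(2)*36**s*s/2 + 4*576**s*s*(4*s + 5)*uppergamma(2*s + 1, 1/4) - 4*576**s*s*(4*s + 5)*uppergamma(2*s + 1, 1) - 576**s*(4*s + 5)/2)/(144**s*s*(4*s + 5))
  Re(s) > -5/4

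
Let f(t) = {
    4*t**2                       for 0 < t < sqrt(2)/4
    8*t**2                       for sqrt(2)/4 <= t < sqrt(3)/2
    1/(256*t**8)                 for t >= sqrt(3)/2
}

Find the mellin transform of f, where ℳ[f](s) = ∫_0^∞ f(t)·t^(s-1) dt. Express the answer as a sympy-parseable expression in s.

(sqrt(2)/4)**s*(972*6**(s/2)*(s - 8) - 2*6**(s/2)*(s + 2) - 81*s + 648)/(162*(s - 8)*(s + 2))
  -2 < Re(s) < 8

reversing the common scale on t: t**2 on [0, sqrt(2)/2); 2*t**2 on [sqrt(2)/2, sqrt(3)); t**(-8) on [sqrt(3), ∞)
remove the power substitution first: t on [0, 1/2); 2*t on [1/2, 3); t**(-4) on [3, ∞)
decompose at sqrt(2)/4, sqrt(3)/2; ℳ[f](s) sums the 3 pieces' integrals
on [0, sqrt(2)/4): add ∫ 4*t**2·t^(s-1) dt
on [sqrt(2)/4, sqrt(3)/2) integrate f = 8*t**2 against the kernel
over [sqrt(3)/2, ∞), the kernel integral of 1/(256*t**8) enters the sum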